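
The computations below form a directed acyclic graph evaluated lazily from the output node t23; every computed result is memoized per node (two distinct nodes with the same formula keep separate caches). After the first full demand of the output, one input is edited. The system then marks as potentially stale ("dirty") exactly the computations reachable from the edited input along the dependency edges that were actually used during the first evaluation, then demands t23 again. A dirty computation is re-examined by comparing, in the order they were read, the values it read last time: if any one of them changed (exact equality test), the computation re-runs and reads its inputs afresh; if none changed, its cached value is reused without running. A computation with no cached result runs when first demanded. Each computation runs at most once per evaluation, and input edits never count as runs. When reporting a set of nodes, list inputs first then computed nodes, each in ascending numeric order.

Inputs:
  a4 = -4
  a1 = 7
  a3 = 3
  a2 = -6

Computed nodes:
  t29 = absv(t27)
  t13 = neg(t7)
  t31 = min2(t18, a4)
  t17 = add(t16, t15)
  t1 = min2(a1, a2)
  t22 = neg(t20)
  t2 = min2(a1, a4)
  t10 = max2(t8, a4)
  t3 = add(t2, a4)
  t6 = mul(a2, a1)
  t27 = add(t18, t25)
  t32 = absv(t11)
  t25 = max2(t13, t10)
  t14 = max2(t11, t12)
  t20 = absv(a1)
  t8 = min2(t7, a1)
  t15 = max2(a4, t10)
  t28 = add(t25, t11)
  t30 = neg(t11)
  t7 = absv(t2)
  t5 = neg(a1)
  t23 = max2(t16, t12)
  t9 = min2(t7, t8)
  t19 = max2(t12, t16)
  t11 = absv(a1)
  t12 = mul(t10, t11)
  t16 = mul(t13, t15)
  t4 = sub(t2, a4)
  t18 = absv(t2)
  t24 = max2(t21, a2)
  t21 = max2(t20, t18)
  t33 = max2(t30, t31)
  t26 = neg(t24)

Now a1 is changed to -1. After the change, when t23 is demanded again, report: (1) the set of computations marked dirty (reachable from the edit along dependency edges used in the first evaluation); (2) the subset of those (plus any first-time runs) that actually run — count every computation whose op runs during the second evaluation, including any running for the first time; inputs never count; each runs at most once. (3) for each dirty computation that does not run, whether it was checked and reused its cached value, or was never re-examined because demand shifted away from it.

First demand of the output computes:
  t2 = min2(7, -4) = -4
  t7 = absv(-4) = 4
  t8 = min2(4, 7) = 4
  t10 = max2(4, -4) = 4
  t11 = absv(7) = 7
  t12 = mul(4, 7) = 28
  t13 = neg(4) = -4
  t15 = max2(-4, 4) = 4
  t16 = mul(-4, 4) = -16
  t23 = max2(-16, 28) = 28

After the edit, cleaning proceeds:
  t2: a read changed (a1 7->-1) — executes, giving -4 — identical to its old value.
  t7: dirty, but its reads are unchanged (t2 unchanged); cached 4 stands.
  t8: a read changed (a1 7->-1) — executes, giving -1.
  t10: a read changed (t8 4->-1) — executes, giving -1.
  t11: a read changed (a1 7->-1) — executes, giving 1.
  t12: a read changed (t10 4->-1; t11 7->1) — executes, giving -1.
  t13: dirty, but its reads are unchanged (t7 unchanged); cached -4 stands.
  t15: a read changed (t10 4->-1) — executes, giving -1.
  t16: a read changed (t15 4->-1) — executes, giving 4.
  t23: a read changed (t16 -16->4; t12 28->-1) — executes, giving 4.

Note where the cutoff bites: t7 is checked, finds nothing changed, and keeps its cache.

The edit dirties: t2, t7, t8, t10, t11, t12, t13, t15, t16, t23.
8 computations run: t2, t8, t10, t11, t12, t15, t16, t23.
Cache hits after checking: t7, t13.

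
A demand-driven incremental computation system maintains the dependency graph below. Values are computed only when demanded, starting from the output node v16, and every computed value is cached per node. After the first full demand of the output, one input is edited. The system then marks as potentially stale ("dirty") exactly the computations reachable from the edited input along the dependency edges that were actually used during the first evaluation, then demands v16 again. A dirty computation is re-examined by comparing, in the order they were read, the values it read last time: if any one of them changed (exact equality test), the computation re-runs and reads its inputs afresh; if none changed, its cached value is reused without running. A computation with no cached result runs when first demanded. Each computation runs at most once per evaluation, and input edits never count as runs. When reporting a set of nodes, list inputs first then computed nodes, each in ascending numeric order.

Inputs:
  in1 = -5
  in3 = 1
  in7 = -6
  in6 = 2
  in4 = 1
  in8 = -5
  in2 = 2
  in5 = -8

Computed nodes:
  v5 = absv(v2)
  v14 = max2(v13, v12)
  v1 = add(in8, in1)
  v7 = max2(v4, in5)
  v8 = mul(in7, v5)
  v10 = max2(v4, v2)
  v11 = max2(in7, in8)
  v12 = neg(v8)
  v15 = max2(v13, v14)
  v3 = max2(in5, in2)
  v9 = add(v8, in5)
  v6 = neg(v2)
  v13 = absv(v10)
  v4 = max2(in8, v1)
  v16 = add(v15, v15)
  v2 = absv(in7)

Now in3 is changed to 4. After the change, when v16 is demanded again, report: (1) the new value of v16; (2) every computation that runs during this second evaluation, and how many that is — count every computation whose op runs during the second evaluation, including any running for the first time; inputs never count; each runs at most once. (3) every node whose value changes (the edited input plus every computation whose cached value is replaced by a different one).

First evaluation (everything demanded from the output):
  v1 = add(-5, -5) = -10
  v2 = absv(-6) = 6
  v4 = max2(-5, -10) = -5
  v5 = absv(6) = 6
  v8 = mul(-6, 6) = -36
  v10 = max2(-5, 6) = 6
  v12 = neg(-36) = 36
  v13 = absv(6) = 6
  v14 = max2(6, 36) = 36
  v15 = max2(6, 36) = 36
  v16 = add(36, 36) = 72

Propagation after the edit:
  in3 feeds no computation that the output demands — nothing is marked dirty and nothing runs.

Key observation: in3 is never demanded by the output, so the edit triggers no recomputation at all.

New value of v16: 72.
Computations that run: none — 0 in total.
Values that change: in3.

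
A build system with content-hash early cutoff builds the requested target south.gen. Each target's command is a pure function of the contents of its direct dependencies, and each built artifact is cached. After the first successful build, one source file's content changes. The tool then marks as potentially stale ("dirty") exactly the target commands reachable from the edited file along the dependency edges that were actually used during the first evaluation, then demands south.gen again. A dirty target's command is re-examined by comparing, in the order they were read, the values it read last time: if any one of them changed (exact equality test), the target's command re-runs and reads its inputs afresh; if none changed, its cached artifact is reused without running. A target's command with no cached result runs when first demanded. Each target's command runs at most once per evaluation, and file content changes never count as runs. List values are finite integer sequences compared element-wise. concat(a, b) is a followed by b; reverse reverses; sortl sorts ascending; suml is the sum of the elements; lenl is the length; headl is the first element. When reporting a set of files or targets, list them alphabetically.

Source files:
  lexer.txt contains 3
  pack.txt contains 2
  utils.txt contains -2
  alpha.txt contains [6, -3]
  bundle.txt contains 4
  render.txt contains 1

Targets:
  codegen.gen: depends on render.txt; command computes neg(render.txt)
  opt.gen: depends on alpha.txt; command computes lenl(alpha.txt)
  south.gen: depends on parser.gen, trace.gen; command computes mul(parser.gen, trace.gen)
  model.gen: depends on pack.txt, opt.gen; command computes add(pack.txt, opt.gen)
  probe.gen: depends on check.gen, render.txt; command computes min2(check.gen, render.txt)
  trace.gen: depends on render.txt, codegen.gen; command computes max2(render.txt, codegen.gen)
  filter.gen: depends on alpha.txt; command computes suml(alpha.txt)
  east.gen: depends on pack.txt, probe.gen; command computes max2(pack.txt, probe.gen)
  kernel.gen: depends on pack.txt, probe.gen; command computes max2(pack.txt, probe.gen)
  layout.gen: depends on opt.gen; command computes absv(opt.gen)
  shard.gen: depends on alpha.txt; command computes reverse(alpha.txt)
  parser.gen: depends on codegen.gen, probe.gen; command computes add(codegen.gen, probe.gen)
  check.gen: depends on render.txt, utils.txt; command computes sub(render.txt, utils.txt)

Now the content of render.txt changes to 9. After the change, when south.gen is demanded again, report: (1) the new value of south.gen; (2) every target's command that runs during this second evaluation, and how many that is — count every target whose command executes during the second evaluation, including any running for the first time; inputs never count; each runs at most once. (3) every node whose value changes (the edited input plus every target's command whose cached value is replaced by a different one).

First evaluation (everything demanded from the output):
  check.gen = sub(1, -2) = 3
  codegen.gen = neg(1) = -1
  probe.gen = min2(3, 1) = 1
  parser.gen = add(-1, 1) = 0
  trace.gen = max2(1, -1) = 1
  south.gen = mul(0, 1) = 0

Propagation after the edit:
  check.gen: runs — render.txt 1->9; result 11.
  codegen.gen: runs — render.txt 1->9; result -9.
  probe.gen: runs — check.gen 3->11; render.txt 1->9; result 9.
  parser.gen: runs — codegen.gen -1->-9; probe.gen 1->9; result 0 (same value as before).
  trace.gen: runs — render.txt 1->9; codegen.gen -1->-9; result 9.
  south.gen: runs — trace.gen 1->9; result 0 (same value as before).

New value of south.gen: 0.
Target commands that run: check.gen, codegen.gen, parser.gen, probe.gen, south.gen, trace.gen — 6 in total.
Values that change: check.gen, codegen.gen, probe.gen, render.txt, trace.gen.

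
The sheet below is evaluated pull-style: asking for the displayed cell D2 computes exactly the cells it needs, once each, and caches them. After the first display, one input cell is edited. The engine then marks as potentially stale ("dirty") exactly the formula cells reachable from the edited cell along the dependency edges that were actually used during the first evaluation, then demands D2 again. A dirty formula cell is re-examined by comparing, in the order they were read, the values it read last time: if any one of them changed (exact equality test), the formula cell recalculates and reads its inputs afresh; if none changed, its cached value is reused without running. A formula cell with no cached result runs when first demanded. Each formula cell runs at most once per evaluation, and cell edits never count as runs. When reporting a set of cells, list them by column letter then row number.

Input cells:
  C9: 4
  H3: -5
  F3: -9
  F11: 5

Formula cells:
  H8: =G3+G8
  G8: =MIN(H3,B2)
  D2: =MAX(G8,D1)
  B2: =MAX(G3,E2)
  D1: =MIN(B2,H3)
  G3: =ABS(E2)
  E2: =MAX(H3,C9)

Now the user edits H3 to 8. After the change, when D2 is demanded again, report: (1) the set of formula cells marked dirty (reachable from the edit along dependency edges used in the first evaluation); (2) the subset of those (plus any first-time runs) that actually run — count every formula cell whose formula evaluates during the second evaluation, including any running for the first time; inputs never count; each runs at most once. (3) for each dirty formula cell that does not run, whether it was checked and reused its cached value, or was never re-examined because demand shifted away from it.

First demand of the output computes:
  E2 = MAX(-5, 4) = 4
  G3 = ABS(4) = 4
  B2 = MAX(4, 4) = 4
  D1 = MIN(4, -5) = -5
  G8 = MIN(-5, 4) = -5
  D2 = MAX(-5, -5) = -5

After the edit, cleaning proceeds:
  E2: a read changed (H3 -5->8) — executes, giving 8.
  G3: a read changed (E2 4->8) — executes, giving 8.
  B2: a read changed (G3 4->8; E2 4->8) — executes, giving 8.
  D1: a read changed (B2 4->8; H3 -5->8) — executes, giving 8.
  G8: a read changed (H3 -5->8; B2 4->8) — executes, giving 8.
  D2: a read changed (G8 -5->8; D1 -5->8) — executes, giving 8.

The edit dirties: B2, D1, D2, E2, G3, G8.
6 formula cells run: B2, D1, D2, E2, G3, G8.
No dirty formula cell escaped a run.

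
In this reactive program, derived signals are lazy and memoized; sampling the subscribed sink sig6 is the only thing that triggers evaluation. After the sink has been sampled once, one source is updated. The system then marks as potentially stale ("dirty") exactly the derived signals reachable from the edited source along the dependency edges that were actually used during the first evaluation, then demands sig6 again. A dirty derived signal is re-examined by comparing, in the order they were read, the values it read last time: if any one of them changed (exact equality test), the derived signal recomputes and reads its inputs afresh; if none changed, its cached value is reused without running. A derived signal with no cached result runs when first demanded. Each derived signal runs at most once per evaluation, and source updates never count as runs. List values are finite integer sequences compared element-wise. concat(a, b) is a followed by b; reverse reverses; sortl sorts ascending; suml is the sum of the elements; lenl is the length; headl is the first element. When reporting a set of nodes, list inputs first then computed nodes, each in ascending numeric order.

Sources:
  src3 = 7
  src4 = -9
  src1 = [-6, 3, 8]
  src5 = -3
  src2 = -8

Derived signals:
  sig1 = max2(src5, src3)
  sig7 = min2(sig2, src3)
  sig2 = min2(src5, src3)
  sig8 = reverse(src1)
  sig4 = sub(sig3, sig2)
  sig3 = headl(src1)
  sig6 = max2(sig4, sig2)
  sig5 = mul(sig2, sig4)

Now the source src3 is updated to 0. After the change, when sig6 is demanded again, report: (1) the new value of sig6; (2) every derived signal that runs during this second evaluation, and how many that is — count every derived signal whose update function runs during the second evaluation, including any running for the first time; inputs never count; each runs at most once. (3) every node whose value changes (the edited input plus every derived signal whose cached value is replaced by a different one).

Demanding sig6 again yields -3.
1 derived signals run: sig2.
The nodes whose values change: src3.
Note the absorption at sig2: it re-runs yet its value is the same, leaving the output's value untouched.

First demand of the output computes:
  sig2 = min2(-3, 7) = -3
  sig3 = headl([-6, 3, 8]) = -6
  sig4 = sub(-6, -3) = -3
  sig6 = max2(-3, -3) = -3

After the edit, cleaning proceeds:
  sig2: a read changed (src3 7->0) — executes, giving -3 — identical to its old value.
  sig4: dirty, but its reads are unchanged (sig3 unchanged, sig2 unchanged); cached -3 stands.
  sig6: dirty, but its reads are unchanged (sig4 unchanged, sig2 unchanged); cached -3 stands.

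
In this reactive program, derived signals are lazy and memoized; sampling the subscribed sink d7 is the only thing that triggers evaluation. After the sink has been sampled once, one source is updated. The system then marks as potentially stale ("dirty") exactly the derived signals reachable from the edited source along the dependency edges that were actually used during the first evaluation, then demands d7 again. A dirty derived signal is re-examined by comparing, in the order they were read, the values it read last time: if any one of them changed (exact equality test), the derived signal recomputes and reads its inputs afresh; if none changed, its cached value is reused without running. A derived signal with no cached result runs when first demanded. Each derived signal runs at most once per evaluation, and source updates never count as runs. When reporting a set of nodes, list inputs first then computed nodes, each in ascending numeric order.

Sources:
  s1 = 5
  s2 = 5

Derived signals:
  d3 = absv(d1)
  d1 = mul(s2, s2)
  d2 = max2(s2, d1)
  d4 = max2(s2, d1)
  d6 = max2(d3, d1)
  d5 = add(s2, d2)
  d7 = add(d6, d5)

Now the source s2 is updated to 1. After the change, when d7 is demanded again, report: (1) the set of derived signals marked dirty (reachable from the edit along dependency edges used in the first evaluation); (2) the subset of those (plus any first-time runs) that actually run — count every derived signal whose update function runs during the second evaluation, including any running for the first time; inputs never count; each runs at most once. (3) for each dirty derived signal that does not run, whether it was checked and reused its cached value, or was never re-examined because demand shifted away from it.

First demand of the output computes:
  d1 = mul(5, 5) = 25
  d2 = max2(5, 25) = 25
  d3 = absv(25) = 25
  d5 = add(5, 25) = 30
  d6 = max2(25, 25) = 25
  d7 = add(25, 30) = 55

After the edit, cleaning proceeds:
  d1: a read changed (s2 5->1; s2 5->1) — executes, giving 1.
  d2: a read changed (s2 5->1; d1 25->1) — executes, giving 1.
  d3: a read changed (d1 25->1) — executes, giving 1.
  d5: a read changed (s2 5->1; d2 25->1) — executes, giving 2.
  d6: a read changed (d3 25->1; d1 25->1) — executes, giving 1.
  d7: a read changed (d6 25->1; d5 30->2) — executes, giving 3.

The edit dirties: d1, d2, d3, d5, d6, d7.
6 derived signals run: d1, d2, d3, d5, d6, d7.
No dirty derived signal escaped a run.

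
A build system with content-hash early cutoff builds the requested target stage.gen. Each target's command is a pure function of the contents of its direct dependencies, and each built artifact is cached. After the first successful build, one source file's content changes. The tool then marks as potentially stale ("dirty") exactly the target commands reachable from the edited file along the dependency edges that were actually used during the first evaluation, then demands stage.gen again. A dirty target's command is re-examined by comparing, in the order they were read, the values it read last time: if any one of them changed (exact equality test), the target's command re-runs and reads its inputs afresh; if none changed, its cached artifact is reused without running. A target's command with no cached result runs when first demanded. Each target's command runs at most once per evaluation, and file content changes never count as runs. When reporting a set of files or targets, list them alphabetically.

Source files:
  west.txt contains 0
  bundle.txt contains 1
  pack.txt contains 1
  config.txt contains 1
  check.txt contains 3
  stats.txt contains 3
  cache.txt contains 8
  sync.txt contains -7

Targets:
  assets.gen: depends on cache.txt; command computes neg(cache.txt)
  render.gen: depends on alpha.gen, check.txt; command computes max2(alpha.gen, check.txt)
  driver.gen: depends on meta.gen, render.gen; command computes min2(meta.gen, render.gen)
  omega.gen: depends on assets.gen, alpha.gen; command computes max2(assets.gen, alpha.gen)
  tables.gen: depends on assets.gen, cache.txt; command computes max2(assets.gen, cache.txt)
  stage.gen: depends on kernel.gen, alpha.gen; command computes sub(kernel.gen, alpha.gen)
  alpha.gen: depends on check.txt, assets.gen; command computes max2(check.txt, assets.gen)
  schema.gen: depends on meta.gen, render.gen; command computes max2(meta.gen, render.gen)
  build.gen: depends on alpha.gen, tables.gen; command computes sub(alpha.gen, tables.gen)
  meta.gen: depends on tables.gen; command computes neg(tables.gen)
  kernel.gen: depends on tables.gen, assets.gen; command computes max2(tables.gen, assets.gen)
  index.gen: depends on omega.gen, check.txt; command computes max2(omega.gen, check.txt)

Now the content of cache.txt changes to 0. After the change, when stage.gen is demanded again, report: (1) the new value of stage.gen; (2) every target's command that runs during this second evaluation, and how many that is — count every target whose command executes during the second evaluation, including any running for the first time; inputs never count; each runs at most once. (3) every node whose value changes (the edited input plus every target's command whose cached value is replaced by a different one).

First evaluation (everything demanded from the output):
  assets.gen = neg(8) = -8
  alpha.gen = max2(3, -8) = 3
  tables.gen = max2(-8, 8) = 8
  kernel.gen = max2(8, -8) = 8
  stage.gen = sub(8, 3) = 5

Propagation after the edit:
  assets.gen: runs — cache.txt 8->0; result 0.
  alpha.gen: runs — assets.gen -8->0; result 3 (same value as before).
  tables.gen: runs — assets.gen -8->0; cache.txt 8->0; result 0.
  kernel.gen: runs — tables.gen 8->0; assets.gen -8->0; result 0.
  stage.gen: runs — kernel.gen 8->0; result -3.

New value of stage.gen: -3.
Target commands that run: alpha.gen, assets.gen, kernel.gen, stage.gen, tables.gen — 5 in total.
Values that change: assets.gen, cache.txt, kernel.gen, stage.gen, tables.gen.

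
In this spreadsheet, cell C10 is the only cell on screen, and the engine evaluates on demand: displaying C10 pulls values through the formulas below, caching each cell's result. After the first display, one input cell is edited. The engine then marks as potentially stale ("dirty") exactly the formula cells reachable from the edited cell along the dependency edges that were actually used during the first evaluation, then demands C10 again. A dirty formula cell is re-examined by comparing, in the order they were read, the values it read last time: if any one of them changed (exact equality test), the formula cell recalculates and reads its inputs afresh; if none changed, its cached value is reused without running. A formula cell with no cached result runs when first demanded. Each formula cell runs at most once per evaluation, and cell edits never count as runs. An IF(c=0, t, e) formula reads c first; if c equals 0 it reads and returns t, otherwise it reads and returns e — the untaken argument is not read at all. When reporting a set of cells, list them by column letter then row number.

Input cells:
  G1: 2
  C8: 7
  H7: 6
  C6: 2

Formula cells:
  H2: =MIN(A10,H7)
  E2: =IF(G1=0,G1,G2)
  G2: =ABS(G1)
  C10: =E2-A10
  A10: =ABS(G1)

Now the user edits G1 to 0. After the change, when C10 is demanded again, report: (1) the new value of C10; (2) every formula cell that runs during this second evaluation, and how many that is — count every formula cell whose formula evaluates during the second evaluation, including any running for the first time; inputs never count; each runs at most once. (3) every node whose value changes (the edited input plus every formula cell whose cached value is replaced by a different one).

C10 now evaluates to 0.
Run set: A10, C10, E2 (3 run).
Changed values: A10, E2, G1.
The important point: the flipped condition redirects demand; G2 is left stale, never re-checked.

Initial pass — values computed on the first demand:
  A10 = ABS(2) = 2
  G2 = ABS(2) = 2
  E2 = IF(G1=0: G1=2 -> else branch G2) = 2
  C10 = 2 - 2 = 0

Second demand — change propagation:
  A10: re-runs because G1 2->0; new result 0.
  G2: dirty yet unreached — the second evaluation never asks for it.
  E2: re-runs because G1 2->0; new result 0.
  C10: re-runs because E2 2->0; A10 2->0; new result 0 (unchanged).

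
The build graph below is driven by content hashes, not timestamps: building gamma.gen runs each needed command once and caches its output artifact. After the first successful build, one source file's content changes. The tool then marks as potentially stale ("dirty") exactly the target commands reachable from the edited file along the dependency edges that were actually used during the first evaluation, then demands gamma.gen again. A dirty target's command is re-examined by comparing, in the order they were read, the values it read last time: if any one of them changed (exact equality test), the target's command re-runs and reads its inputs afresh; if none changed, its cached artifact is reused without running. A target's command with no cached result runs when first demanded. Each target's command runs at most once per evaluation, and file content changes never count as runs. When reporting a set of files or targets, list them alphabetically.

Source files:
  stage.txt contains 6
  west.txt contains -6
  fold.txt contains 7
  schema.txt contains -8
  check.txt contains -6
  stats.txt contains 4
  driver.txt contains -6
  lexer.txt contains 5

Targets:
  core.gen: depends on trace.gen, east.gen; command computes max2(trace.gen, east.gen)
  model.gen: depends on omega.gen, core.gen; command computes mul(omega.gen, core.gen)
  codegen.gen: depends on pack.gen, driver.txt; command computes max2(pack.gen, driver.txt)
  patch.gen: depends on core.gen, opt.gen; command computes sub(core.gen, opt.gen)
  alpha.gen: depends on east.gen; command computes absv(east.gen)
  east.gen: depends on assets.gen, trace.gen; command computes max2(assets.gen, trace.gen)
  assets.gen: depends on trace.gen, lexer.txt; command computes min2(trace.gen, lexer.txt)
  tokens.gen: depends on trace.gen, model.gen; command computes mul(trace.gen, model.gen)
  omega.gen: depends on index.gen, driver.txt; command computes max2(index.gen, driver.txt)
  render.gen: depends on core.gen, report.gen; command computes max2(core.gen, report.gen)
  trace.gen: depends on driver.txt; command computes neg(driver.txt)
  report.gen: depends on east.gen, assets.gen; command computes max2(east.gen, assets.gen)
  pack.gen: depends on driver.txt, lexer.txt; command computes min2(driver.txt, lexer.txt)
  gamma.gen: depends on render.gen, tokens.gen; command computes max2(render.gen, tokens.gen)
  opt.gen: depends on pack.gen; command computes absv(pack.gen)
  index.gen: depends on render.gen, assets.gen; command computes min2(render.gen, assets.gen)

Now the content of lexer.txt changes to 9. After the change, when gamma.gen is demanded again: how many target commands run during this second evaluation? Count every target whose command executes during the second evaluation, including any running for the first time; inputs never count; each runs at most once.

Run set: assets.gen, east.gen, gamma.gen, index.gen, model.gen, omega.gen, report.gen, tokens.gen (8 run).
The important point: at core.gen every value read last time is unchanged, so the dirty flag clears without a run.

Initial pass — values computed on the first demand:
  trace.gen = neg(-6) = 6
  assets.gen = min2(6, 5) = 5
  east.gen = max2(5, 6) = 6
  core.gen = max2(6, 6) = 6
  report.gen = max2(6, 5) = 6
  render.gen = max2(6, 6) = 6
  index.gen = min2(6, 5) = 5
  omega.gen = max2(5, -6) = 5
  model.gen = mul(5, 6) = 30
  tokens.gen = mul(6, 30) = 180
  gamma.gen = max2(6, 180) = 180

Second demand — change propagation:
  assets.gen: re-runs because lexer.txt 5->9; new result 6.
  east.gen: re-runs because assets.gen 5->6; new result 6 (unchanged).
  core.gen: re-examined; everything it read last time is the same (trace.gen unchanged, east.gen unchanged) — cache 6 kept, no run.
  report.gen: re-runs because assets.gen 5->6; new result 6 (unchanged).
  render.gen: re-examined; everything it read last time is the same (core.gen unchanged, report.gen unchanged) — cache 6 kept, no run.
  index.gen: re-runs because assets.gen 5->6; new result 6.
  omega.gen: re-runs because index.gen 5->6; new result 6.
  model.gen: re-runs because omega.gen 5->6; new result 36.
  tokens.gen: re-runs because model.gen 30->36; new result 216.
  gamma.gen: re-runs because tokens.gen 180->216; new result 216.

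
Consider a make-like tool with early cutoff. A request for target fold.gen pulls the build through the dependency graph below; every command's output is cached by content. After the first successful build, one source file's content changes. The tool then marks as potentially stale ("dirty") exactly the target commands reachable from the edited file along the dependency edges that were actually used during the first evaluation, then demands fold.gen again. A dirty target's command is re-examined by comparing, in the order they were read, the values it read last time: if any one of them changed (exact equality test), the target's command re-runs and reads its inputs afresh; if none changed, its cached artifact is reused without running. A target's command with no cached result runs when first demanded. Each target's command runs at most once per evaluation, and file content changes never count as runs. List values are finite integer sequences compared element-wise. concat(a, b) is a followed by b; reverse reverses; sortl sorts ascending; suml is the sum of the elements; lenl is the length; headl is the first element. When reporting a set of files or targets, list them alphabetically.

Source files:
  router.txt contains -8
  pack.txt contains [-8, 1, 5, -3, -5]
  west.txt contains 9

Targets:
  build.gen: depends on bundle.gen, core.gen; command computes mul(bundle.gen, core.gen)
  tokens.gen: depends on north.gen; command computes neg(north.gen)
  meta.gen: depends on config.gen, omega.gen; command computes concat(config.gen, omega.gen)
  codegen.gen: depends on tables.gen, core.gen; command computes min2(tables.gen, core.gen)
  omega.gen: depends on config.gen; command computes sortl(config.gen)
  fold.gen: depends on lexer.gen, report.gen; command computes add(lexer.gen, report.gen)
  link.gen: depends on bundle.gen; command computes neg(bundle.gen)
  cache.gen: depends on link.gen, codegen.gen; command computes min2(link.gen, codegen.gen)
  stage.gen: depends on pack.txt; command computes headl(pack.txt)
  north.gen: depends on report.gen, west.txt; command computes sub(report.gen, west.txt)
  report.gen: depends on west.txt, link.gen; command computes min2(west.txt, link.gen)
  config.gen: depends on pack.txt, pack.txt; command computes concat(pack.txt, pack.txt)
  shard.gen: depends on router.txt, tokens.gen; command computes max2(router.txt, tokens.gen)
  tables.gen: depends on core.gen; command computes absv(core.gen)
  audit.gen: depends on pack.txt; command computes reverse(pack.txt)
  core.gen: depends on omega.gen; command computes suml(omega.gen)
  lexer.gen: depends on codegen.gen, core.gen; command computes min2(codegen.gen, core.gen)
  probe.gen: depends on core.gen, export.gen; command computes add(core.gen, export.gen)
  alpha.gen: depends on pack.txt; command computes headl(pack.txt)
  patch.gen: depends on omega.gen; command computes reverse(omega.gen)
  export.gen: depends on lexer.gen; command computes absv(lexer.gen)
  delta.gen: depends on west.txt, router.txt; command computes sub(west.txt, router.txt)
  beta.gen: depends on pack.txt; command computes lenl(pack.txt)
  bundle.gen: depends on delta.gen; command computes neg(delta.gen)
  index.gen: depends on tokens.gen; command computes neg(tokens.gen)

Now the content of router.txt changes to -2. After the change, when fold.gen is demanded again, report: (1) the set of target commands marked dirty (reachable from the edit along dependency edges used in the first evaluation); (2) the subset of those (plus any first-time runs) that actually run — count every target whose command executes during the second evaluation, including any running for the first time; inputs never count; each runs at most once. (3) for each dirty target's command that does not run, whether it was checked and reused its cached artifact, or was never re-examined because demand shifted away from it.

The edit dirties: bundle.gen, delta.gen, fold.gen, link.gen, report.gen.
4 target commands run: bundle.gen, delta.gen, link.gen, report.gen.
Cache hits after checking: fold.gen.
Note the absorption at report.gen: it re-runs yet its value is the same, leaving the output's value untouched.

First demand of the output computes:
  config.gen = concat([-8, 1, 5, -3, -5], [-8, 1, 5, -3, -5]) = [-8, 1, 5, -3, -5, -8, 1, 5, -3, -5]
  delta.gen = sub(9, -8) = 17
  bundle.gen = neg(17) = -17
  link.gen = neg(-17) = 17
  omega.gen = sortl([-8, 1, 5, -3, -5, -8, 1, 5, -3, -5]) = [-8, -8, -5, -5, -3, -3, 1, 1, 5, 5]
  core.gen = suml([-8, -8, -5, -5, -3, -3, 1, 1, 5, 5]) = -20
  report.gen = min2(9, 17) = 9
  tables.gen = absv(-20) = 20
  codegen.gen = min2(20, -20) = -20
  lexer.gen = min2(-20, -20) = -20
  fold.gen = add(-20, 9) = -11

After the edit, cleaning proceeds:
  delta.gen: a read changed (router.txt -8->-2) — executes, giving 11.
  bundle.gen: a read changed (delta.gen 17->11) — executes, giving -11.
  link.gen: a read changed (bundle.gen -17->-11) — executes, giving 11.
  report.gen: a read changed (link.gen 17->11) — executes, giving 9 — identical to its old value.
  fold.gen: dirty, but its reads are unchanged (lexer.gen unchanged, report.gen unchanged); cached -11 stands.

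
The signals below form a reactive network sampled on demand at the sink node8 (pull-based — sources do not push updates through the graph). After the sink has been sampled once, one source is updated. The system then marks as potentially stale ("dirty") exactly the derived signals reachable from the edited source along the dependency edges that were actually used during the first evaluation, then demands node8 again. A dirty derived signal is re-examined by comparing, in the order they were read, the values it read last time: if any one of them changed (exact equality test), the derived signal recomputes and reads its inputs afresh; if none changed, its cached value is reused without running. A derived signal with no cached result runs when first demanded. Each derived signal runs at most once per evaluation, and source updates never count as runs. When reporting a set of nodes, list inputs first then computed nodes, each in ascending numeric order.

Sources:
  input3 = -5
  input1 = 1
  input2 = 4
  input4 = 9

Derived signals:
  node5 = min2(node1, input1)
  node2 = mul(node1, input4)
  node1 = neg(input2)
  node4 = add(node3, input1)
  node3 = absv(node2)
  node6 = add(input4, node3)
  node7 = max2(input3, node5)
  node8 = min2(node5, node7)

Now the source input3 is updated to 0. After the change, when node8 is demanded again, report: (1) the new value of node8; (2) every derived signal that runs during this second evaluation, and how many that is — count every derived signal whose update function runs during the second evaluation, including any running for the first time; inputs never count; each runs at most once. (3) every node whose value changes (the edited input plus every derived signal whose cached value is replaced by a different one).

node8 now evaluates to -4.
Run set: node7, node8 (2 run).
Changed values: input3, node7.

Initial pass — values computed on the first demand:
  node1 = neg(4) = -4
  node5 = min2(-4, 1) = -4
  node7 = max2(-5, -4) = -4
  node8 = min2(-4, -4) = -4

Second demand — change propagation:
  node7: re-runs because input3 -5->0; new result 0.
  node8: re-runs because node7 -4->0; new result -4 (unchanged).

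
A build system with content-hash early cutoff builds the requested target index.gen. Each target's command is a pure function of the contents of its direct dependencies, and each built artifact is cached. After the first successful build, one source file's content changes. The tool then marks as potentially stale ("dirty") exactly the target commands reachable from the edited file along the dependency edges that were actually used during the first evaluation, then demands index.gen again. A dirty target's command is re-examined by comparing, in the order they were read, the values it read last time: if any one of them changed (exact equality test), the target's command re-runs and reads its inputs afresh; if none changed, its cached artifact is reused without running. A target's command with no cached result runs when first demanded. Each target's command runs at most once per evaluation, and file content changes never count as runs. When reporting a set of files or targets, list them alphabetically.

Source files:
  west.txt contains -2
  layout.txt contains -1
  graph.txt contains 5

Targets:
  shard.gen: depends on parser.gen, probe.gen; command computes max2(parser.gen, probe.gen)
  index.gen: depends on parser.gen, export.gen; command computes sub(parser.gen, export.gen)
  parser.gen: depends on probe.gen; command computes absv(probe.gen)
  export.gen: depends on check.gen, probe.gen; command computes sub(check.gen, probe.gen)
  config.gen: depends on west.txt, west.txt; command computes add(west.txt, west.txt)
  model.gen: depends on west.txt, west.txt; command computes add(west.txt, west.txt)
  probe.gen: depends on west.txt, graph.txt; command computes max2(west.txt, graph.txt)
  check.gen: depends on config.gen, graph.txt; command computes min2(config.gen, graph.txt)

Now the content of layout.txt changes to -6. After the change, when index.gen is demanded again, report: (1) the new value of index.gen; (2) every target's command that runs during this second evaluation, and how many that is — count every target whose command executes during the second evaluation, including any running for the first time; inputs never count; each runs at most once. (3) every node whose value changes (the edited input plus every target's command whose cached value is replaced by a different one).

First evaluation (everything demanded from the output):
  config.gen = add(-2, -2) = -4
  check.gen = min2(-4, 5) = -4
  probe.gen = max2(-2, 5) = 5
  export.gen = sub(-4, 5) = -9
  parser.gen = absv(5) = 5
  index.gen = sub(5, -9) = 14

Propagation after the edit:
  layout.txt feeds no computation that the output demands — nothing is marked dirty and nothing runs.

Key observation: layout.txt is never demanded by the output, so the edit triggers no recomputation at all.

New value of index.gen: 14.
Target commands that run: none — 0 in total.
Values that change: layout.txt.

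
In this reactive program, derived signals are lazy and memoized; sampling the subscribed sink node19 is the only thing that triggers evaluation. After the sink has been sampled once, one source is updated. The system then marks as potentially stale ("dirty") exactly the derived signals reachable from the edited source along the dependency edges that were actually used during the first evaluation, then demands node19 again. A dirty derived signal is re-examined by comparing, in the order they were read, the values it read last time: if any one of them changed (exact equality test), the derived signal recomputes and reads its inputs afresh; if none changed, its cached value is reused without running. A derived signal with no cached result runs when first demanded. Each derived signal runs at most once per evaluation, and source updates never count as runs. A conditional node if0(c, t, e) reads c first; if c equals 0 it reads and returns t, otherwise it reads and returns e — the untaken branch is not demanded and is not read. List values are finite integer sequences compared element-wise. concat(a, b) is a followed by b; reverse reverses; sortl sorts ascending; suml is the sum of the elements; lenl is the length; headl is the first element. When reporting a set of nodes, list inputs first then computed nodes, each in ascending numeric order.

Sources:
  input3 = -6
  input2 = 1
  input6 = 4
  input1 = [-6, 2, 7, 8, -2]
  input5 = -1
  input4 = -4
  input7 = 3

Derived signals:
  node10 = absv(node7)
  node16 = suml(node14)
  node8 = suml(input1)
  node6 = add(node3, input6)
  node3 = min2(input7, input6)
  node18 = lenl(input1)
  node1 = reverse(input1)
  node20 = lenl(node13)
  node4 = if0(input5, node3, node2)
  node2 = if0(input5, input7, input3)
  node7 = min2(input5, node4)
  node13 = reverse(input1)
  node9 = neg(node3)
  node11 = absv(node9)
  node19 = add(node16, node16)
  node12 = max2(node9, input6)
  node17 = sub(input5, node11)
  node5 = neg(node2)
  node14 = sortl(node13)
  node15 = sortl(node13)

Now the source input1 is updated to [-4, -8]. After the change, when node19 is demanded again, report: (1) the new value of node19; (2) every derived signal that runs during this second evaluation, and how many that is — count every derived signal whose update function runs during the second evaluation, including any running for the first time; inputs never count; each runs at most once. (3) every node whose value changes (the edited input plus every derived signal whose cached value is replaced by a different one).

First demand of the output computes:
  node13 = reverse([-6, 2, 7, 8, -2]) = [-2, 8, 7, 2, -6]
  node14 = sortl([-2, 8, 7, 2, -6]) = [-6, -2, 2, 7, 8]
  node16 = suml([-6, -2, 2, 7, 8]) = 9
  node19 = add(9, 9) = 18

After the edit, cleaning proceeds:
  node13: a read changed (input1 [-6, 2, 7, 8, -2]->[-4, -8]) — executes, giving [-8, -4].
  node14: a read changed (node13 [-2, 8, 7, 2, -6]->[-8, -4]) — executes, giving [-8, -4].
  node16: a read changed (node14 [-6, -2, 2, 7, 8]->[-8, -4]) — executes, giving -12.
  node19: a read changed (node16 9->-12; node16 9->-12) — executes, giving -24.

Demanding node19 again yields -24.
4 derived signals run: node13, node14, node16, node19.
The nodes whose values change: input1, node13, node14, node16, node19.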